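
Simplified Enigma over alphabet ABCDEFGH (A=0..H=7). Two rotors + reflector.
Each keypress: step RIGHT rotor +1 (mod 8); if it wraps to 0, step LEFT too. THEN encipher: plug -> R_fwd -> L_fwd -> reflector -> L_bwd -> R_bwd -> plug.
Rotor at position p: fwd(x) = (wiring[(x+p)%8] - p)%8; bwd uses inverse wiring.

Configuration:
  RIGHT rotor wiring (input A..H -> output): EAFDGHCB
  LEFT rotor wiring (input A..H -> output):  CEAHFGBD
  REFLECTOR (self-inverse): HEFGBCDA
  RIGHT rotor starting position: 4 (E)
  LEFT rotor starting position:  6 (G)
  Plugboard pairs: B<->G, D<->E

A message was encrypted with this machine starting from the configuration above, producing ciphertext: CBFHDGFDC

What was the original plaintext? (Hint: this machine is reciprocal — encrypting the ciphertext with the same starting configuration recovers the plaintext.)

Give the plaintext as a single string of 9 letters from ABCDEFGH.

Char 1 ('C'): step: R->5, L=6; C->plug->C->R->E->L->C->refl->F->L'->B->R'->H->plug->H
Char 2 ('B'): step: R->6, L=6; B->plug->G->R->A->L->D->refl->G->L'->D->R'->B->plug->G
Char 3 ('F'): step: R->7, L=6; F->plug->F->R->H->L->A->refl->H->L'->G->R'->D->plug->E
Char 4 ('H'): step: R->0, L->7 (L advanced); H->plug->H->R->B->L->D->refl->G->L'->F->R'->C->plug->C
Char 5 ('D'): step: R->1, L=7; D->plug->E->R->G->L->H->refl->A->L'->E->R'->B->plug->G
Char 6 ('G'): step: R->2, L=7; G->plug->B->R->B->L->D->refl->G->L'->F->R'->D->plug->E
Char 7 ('F'): step: R->3, L=7; F->plug->F->R->B->L->D->refl->G->L'->F->R'->G->plug->B
Char 8 ('D'): step: R->4, L=7; D->plug->E->R->A->L->E->refl->B->L'->D->R'->B->plug->G
Char 9 ('C'): step: R->5, L=7; C->plug->C->R->E->L->A->refl->H->L'->G->R'->G->plug->B

Answer: HGECGEBGB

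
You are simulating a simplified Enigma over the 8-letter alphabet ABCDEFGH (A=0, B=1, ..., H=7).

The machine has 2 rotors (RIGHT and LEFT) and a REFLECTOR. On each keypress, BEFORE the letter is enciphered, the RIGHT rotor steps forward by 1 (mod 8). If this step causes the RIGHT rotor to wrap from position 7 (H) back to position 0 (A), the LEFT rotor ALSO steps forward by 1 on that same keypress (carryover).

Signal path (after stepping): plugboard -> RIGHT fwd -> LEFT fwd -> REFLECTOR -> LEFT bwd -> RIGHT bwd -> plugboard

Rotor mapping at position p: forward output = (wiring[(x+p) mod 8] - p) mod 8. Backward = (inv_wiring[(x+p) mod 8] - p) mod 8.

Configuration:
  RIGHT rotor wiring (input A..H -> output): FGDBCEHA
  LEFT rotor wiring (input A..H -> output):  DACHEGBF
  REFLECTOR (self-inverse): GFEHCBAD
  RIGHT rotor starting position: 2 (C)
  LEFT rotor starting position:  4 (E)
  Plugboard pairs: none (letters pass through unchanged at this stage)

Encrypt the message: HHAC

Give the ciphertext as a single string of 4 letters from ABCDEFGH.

Answer: AEGG

Derivation:
Char 1 ('H'): step: R->3, L=4; H->plug->H->R->A->L->A->refl->G->L'->G->R'->A->plug->A
Char 2 ('H'): step: R->4, L=4; H->plug->H->R->F->L->E->refl->C->L'->B->R'->E->plug->E
Char 3 ('A'): step: R->5, L=4; A->plug->A->R->H->L->D->refl->H->L'->E->R'->G->plug->G
Char 4 ('C'): step: R->6, L=4; C->plug->C->R->H->L->D->refl->H->L'->E->R'->G->plug->G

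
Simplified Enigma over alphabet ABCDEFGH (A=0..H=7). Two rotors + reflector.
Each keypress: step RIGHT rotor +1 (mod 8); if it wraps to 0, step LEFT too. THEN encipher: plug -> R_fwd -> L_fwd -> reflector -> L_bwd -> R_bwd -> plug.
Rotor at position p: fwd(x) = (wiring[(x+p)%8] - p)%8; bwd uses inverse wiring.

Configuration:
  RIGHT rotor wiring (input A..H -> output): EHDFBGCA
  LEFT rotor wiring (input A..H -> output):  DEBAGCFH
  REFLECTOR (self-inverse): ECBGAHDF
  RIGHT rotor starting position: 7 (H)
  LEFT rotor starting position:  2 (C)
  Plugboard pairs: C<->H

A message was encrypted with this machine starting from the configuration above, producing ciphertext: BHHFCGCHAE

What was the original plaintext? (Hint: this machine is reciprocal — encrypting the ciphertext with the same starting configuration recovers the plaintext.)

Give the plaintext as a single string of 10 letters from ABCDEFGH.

Char 1 ('B'): step: R->0, L->3 (L advanced); B->plug->B->R->H->L->G->refl->D->L'->B->R'->E->plug->E
Char 2 ('H'): step: R->1, L=3; H->plug->C->R->E->L->E->refl->A->L'->F->R'->E->plug->E
Char 3 ('H'): step: R->2, L=3; H->plug->C->R->H->L->G->refl->D->L'->B->R'->A->plug->A
Char 4 ('F'): step: R->3, L=3; F->plug->F->R->B->L->D->refl->G->L'->H->R'->D->plug->D
Char 5 ('C'): step: R->4, L=3; C->plug->H->R->B->L->D->refl->G->L'->H->R'->G->plug->G
Char 6 ('G'): step: R->5, L=3; G->plug->G->R->A->L->F->refl->H->L'->C->R'->E->plug->E
Char 7 ('C'): step: R->6, L=3; C->plug->H->R->A->L->F->refl->H->L'->C->R'->B->plug->B
Char 8 ('H'): step: R->7, L=3; H->plug->C->R->A->L->F->refl->H->L'->C->R'->F->plug->F
Char 9 ('A'): step: R->0, L->4 (L advanced); A->plug->A->R->E->L->H->refl->F->L'->G->R'->F->plug->F
Char 10 ('E'): step: R->1, L=4; E->plug->E->R->F->L->A->refl->E->L'->H->R'->G->plug->G

Answer: EEADGEBFFG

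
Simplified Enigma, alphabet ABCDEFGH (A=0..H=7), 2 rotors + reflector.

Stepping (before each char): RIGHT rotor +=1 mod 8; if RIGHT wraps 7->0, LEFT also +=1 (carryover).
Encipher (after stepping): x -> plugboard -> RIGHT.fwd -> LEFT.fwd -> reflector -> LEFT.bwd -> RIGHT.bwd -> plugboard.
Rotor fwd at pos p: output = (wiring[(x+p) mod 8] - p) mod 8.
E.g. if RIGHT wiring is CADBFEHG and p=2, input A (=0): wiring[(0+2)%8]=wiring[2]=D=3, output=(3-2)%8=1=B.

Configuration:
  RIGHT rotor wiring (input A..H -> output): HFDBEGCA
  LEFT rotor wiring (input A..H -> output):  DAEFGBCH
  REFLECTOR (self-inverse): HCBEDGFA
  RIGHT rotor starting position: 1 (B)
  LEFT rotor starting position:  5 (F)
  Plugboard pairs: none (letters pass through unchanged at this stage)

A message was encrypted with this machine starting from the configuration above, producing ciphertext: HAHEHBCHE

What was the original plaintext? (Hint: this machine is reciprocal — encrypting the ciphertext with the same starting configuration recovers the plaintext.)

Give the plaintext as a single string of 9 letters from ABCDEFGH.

Char 1 ('H'): step: R->2, L=5; H->plug->H->R->D->L->G->refl->F->L'->B->R'->A->plug->A
Char 2 ('A'): step: R->3, L=5; A->plug->A->R->G->L->A->refl->H->L'->F->R'->E->plug->E
Char 3 ('H'): step: R->4, L=5; H->plug->H->R->F->L->H->refl->A->L'->G->R'->C->plug->C
Char 4 ('E'): step: R->5, L=5; E->plug->E->R->A->L->E->refl->D->L'->E->R'->G->plug->G
Char 5 ('H'): step: R->6, L=5; H->plug->H->R->A->L->E->refl->D->L'->E->R'->A->plug->A
Char 6 ('B'): step: R->7, L=5; B->plug->B->R->A->L->E->refl->D->L'->E->R'->D->plug->D
Char 7 ('C'): step: R->0, L->6 (L advanced); C->plug->C->R->D->L->C->refl->B->L'->B->R'->D->plug->D
Char 8 ('H'): step: R->1, L=6; H->plug->H->R->G->L->A->refl->H->L'->F->R'->E->plug->E
Char 9 ('E'): step: R->2, L=6; E->plug->E->R->A->L->E->refl->D->L'->H->R'->B->plug->B

Answer: AECGADDEB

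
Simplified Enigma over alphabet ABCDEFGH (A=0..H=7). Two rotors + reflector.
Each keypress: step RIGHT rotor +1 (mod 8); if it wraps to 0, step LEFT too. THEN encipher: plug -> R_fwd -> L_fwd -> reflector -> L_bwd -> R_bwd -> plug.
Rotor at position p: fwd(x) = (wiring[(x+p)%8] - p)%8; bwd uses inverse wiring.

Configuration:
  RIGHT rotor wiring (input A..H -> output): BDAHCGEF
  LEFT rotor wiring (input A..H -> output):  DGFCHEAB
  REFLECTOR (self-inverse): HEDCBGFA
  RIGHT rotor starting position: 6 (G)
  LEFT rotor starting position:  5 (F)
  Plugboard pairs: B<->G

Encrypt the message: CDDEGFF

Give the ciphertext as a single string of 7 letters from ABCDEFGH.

Answer: GEHBEGD

Derivation:
Char 1 ('C'): step: R->7, L=5; C->plug->C->R->E->L->B->refl->E->L'->C->R'->B->plug->G
Char 2 ('D'): step: R->0, L->6 (L advanced); D->plug->D->R->H->L->G->refl->F->L'->C->R'->E->plug->E
Char 3 ('D'): step: R->1, L=6; D->plug->D->R->B->L->D->refl->C->L'->A->R'->H->plug->H
Char 4 ('E'): step: R->2, L=6; E->plug->E->R->C->L->F->refl->G->L'->H->R'->G->plug->B
Char 5 ('G'): step: R->3, L=6; G->plug->B->R->H->L->G->refl->F->L'->C->R'->E->plug->E
Char 6 ('F'): step: R->4, L=6; F->plug->F->R->H->L->G->refl->F->L'->C->R'->B->plug->G
Char 7 ('F'): step: R->5, L=6; F->plug->F->R->D->L->A->refl->H->L'->E->R'->D->plug->D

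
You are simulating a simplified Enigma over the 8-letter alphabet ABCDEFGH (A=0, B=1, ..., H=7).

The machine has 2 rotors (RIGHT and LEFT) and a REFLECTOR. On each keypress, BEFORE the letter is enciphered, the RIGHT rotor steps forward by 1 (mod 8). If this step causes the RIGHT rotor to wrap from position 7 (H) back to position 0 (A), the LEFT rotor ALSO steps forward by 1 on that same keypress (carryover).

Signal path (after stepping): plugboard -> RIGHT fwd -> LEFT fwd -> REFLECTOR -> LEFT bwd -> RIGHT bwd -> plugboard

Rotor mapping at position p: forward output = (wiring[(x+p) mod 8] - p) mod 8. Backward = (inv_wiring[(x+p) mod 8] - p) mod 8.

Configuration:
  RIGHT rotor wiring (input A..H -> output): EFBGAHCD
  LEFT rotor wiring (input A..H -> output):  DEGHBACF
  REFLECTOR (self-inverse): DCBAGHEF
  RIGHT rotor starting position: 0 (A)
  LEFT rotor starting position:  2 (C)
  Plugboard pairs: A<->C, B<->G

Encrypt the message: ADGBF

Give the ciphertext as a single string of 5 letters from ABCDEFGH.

Char 1 ('A'): step: R->1, L=2; A->plug->C->R->F->L->D->refl->A->L'->E->R'->A->plug->C
Char 2 ('D'): step: R->2, L=2; D->plug->D->R->F->L->D->refl->A->L'->E->R'->B->plug->G
Char 3 ('G'): step: R->3, L=2; G->plug->B->R->F->L->D->refl->A->L'->E->R'->C->plug->A
Char 4 ('B'): step: R->4, L=2; B->plug->G->R->F->L->D->refl->A->L'->E->R'->A->plug->C
Char 5 ('F'): step: R->5, L=2; F->plug->F->R->E->L->A->refl->D->L'->F->R'->B->plug->G

Answer: CGACG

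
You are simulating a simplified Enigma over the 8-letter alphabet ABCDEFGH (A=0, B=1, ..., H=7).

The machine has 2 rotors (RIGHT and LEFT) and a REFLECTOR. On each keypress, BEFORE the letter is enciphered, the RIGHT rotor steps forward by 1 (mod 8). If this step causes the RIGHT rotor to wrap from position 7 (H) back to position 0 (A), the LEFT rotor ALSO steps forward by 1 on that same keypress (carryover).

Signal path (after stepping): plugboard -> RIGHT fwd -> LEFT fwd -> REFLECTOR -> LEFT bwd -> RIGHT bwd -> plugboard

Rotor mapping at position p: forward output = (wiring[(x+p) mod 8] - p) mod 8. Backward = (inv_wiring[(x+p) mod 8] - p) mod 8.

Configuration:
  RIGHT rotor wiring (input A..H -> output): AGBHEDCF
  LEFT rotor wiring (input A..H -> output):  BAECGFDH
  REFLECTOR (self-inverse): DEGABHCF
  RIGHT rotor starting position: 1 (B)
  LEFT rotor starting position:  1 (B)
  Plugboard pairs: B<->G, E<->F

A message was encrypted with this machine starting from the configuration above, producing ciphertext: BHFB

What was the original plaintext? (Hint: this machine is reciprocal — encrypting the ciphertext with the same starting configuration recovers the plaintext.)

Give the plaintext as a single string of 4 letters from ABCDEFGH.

Char 1 ('B'): step: R->2, L=1; B->plug->G->R->G->L->G->refl->C->L'->F->R'->B->plug->G
Char 2 ('H'): step: R->3, L=1; H->plug->H->R->G->L->G->refl->C->L'->F->R'->F->plug->E
Char 3 ('F'): step: R->4, L=1; F->plug->E->R->E->L->E->refl->B->L'->C->R'->F->plug->E
Char 4 ('B'): step: R->5, L=1; B->plug->G->R->C->L->B->refl->E->L'->E->R'->F->plug->E

Answer: GEEE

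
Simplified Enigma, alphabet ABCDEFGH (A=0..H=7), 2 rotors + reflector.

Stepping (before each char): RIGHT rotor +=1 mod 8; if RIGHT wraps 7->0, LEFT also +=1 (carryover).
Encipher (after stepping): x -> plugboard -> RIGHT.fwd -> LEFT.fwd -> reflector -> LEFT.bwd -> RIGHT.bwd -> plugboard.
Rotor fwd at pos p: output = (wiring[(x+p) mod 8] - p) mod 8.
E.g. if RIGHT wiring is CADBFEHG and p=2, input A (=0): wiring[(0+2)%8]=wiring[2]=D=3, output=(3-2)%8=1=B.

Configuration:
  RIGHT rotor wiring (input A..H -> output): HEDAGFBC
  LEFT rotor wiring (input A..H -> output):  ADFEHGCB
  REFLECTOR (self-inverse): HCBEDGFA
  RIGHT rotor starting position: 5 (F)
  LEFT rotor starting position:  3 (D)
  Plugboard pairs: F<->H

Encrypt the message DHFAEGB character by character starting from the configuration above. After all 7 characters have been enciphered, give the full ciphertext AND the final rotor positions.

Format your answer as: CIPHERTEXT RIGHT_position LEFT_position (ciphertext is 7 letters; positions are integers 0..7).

Char 1 ('D'): step: R->6, L=3; D->plug->D->R->G->L->A->refl->H->L'->D->R'->A->plug->A
Char 2 ('H'): step: R->7, L=3; H->plug->F->R->H->L->C->refl->B->L'->A->R'->B->plug->B
Char 3 ('F'): step: R->0, L->4 (L advanced); F->plug->H->R->C->L->G->refl->F->L'->D->R'->C->plug->C
Char 4 ('A'): step: R->1, L=4; A->plug->A->R->D->L->F->refl->G->L'->C->R'->B->plug->B
Char 5 ('E'): step: R->2, L=4; E->plug->E->R->H->L->A->refl->H->L'->F->R'->G->plug->G
Char 6 ('G'): step: R->3, L=4; G->plug->G->R->B->L->C->refl->B->L'->G->R'->D->plug->D
Char 7 ('B'): step: R->4, L=4; B->plug->B->R->B->L->C->refl->B->L'->G->R'->D->plug->D
Final: ciphertext=ABCBGDD, RIGHT=4, LEFT=4

Answer: ABCBGDD 4 4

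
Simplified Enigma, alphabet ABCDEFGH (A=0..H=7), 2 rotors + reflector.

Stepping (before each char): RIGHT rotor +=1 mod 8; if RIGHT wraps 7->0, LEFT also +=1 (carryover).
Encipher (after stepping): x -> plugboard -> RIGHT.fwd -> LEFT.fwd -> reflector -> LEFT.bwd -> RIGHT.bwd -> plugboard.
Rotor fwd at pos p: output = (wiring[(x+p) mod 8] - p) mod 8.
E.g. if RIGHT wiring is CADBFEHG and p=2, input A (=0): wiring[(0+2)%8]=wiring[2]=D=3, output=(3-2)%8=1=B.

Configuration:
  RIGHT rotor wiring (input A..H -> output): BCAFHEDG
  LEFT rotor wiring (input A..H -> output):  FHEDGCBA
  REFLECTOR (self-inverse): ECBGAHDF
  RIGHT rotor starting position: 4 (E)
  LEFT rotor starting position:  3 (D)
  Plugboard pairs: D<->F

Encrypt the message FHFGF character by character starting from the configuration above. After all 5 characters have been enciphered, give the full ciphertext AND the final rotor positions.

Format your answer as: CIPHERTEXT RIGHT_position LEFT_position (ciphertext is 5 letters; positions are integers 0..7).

Answer: HBCHE 1 4

Derivation:
Char 1 ('F'): step: R->5, L=3; F->plug->D->R->E->L->F->refl->H->L'->C->R'->H->plug->H
Char 2 ('H'): step: R->6, L=3; H->plug->H->R->G->L->E->refl->A->L'->A->R'->B->plug->B
Char 3 ('F'): step: R->7, L=3; F->plug->D->R->B->L->D->refl->G->L'->D->R'->C->plug->C
Char 4 ('G'): step: R->0, L->4 (L advanced); G->plug->G->R->D->L->E->refl->A->L'->G->R'->H->plug->H
Char 5 ('F'): step: R->1, L=4; F->plug->D->R->G->L->A->refl->E->L'->D->R'->E->plug->E
Final: ciphertext=HBCHE, RIGHT=1, LEFT=4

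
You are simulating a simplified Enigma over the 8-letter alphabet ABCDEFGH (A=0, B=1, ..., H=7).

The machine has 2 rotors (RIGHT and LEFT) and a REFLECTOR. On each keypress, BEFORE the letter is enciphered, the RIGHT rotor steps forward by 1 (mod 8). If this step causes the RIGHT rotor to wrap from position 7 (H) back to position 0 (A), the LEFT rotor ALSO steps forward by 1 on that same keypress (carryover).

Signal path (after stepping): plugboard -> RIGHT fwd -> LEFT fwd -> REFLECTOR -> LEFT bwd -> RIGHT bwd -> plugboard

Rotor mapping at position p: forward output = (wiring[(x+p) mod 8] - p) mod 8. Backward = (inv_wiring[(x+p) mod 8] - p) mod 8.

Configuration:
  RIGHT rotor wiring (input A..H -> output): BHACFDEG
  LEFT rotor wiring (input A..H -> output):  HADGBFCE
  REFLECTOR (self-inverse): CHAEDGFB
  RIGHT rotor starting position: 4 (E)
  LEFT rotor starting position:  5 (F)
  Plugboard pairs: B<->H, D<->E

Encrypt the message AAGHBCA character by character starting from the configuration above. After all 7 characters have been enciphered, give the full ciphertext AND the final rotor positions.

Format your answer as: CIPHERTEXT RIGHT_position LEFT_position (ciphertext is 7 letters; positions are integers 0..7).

Char 1 ('A'): step: R->5, L=5; A->plug->A->R->G->L->B->refl->H->L'->C->R'->E->plug->D
Char 2 ('A'): step: R->6, L=5; A->plug->A->R->G->L->B->refl->H->L'->C->R'->E->plug->D
Char 3 ('G'): step: R->7, L=5; G->plug->G->R->E->L->D->refl->E->L'->H->R'->A->plug->A
Char 4 ('H'): step: R->0, L->6 (L advanced); H->plug->B->R->H->L->H->refl->B->L'->C->R'->D->plug->E
Char 5 ('B'): step: R->1, L=6; B->plug->H->R->A->L->E->refl->D->L'->G->R'->A->plug->A
Char 6 ('C'): step: R->2, L=6; C->plug->C->R->D->L->C->refl->A->L'->F->R'->H->plug->B
Char 7 ('A'): step: R->3, L=6; A->plug->A->R->H->L->H->refl->B->L'->C->R'->B->plug->H
Final: ciphertext=DDAEABH, RIGHT=3, LEFT=6

Answer: DDAEABH 3 6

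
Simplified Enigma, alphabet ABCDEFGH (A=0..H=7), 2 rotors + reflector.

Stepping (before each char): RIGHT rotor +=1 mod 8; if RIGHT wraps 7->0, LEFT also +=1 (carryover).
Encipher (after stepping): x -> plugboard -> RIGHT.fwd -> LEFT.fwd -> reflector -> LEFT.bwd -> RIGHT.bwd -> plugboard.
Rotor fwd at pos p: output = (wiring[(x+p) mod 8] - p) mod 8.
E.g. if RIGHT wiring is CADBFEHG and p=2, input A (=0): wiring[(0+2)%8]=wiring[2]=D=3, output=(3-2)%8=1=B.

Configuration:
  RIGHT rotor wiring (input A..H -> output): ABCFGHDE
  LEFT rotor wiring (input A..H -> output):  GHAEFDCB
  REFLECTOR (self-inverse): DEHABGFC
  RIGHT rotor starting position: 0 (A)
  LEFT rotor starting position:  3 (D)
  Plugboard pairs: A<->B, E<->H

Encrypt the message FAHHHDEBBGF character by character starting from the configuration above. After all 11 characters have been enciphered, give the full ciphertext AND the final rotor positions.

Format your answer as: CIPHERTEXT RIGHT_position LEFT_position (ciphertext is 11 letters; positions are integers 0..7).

Answer: DHACCEFHHBE 3 4

Derivation:
Char 1 ('F'): step: R->1, L=3; F->plug->F->R->C->L->A->refl->D->L'->F->R'->D->plug->D
Char 2 ('A'): step: R->2, L=3; A->plug->B->R->D->L->H->refl->C->L'->B->R'->E->plug->H
Char 3 ('H'): step: R->3, L=3; H->plug->E->R->B->L->C->refl->H->L'->D->R'->B->plug->A
Char 4 ('H'): step: R->4, L=3; H->plug->E->R->E->L->G->refl->F->L'->H->R'->C->plug->C
Char 5 ('H'): step: R->5, L=3; H->plug->E->R->E->L->G->refl->F->L'->H->R'->C->plug->C
Char 6 ('D'): step: R->6, L=3; D->plug->D->R->D->L->H->refl->C->L'->B->R'->H->plug->E
Char 7 ('E'): step: R->7, L=3; E->plug->H->R->E->L->G->refl->F->L'->H->R'->F->plug->F
Char 8 ('B'): step: R->0, L->4 (L advanced); B->plug->A->R->A->L->B->refl->E->L'->G->R'->E->plug->H
Char 9 ('B'): step: R->1, L=4; B->plug->A->R->A->L->B->refl->E->L'->G->R'->E->plug->H
Char 10 ('G'): step: R->2, L=4; G->plug->G->R->G->L->E->refl->B->L'->A->R'->A->plug->B
Char 11 ('F'): step: R->3, L=4; F->plug->F->R->F->L->D->refl->A->L'->H->R'->H->plug->E
Final: ciphertext=DHACCEFHHBE, RIGHT=3, LEFT=4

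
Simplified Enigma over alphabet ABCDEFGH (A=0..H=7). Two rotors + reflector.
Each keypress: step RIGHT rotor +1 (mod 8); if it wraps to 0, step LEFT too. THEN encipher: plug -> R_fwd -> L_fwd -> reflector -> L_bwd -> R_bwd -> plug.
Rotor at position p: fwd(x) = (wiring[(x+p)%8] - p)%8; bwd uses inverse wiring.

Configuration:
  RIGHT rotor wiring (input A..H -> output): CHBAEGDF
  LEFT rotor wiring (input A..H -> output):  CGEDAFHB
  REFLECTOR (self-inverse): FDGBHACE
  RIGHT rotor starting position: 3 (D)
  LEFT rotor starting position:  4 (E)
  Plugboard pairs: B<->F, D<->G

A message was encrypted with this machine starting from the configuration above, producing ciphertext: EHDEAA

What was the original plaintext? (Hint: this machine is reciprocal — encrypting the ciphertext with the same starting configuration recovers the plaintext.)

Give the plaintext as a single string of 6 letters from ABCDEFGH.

Answer: BCEGHH

Derivation:
Char 1 ('E'): step: R->4, L=4; E->plug->E->R->G->L->A->refl->F->L'->D->R'->F->plug->B
Char 2 ('H'): step: R->5, L=4; H->plug->H->R->H->L->H->refl->E->L'->A->R'->C->plug->C
Char 3 ('D'): step: R->6, L=4; D->plug->G->R->G->L->A->refl->F->L'->D->R'->E->plug->E
Char 4 ('E'): step: R->7, L=4; E->plug->E->R->B->L->B->refl->D->L'->C->R'->D->plug->G
Char 5 ('A'): step: R->0, L->5 (L advanced); A->plug->A->R->C->L->E->refl->H->L'->F->R'->H->plug->H
Char 6 ('A'): step: R->1, L=5; A->plug->A->R->G->L->G->refl->C->L'->B->R'->H->plug->H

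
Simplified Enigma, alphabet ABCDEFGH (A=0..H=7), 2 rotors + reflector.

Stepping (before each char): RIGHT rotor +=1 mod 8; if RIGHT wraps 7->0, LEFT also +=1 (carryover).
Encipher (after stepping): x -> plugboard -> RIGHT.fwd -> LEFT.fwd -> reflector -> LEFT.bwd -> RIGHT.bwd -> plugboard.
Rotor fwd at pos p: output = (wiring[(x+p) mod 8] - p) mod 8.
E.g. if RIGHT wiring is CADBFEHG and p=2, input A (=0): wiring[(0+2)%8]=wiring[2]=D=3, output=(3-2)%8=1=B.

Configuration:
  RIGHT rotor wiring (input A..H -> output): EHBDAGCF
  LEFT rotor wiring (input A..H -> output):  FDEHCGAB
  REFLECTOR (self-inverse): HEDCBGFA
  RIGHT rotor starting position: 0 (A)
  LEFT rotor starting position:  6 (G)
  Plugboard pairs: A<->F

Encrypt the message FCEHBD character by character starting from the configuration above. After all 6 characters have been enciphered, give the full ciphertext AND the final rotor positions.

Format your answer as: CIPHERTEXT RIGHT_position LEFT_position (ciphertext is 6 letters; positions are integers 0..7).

Answer: EHDBGH 6 6

Derivation:
Char 1 ('F'): step: R->1, L=6; F->plug->A->R->G->L->E->refl->B->L'->F->R'->E->plug->E
Char 2 ('C'): step: R->2, L=6; C->plug->C->R->G->L->E->refl->B->L'->F->R'->H->plug->H
Char 3 ('E'): step: R->3, L=6; E->plug->E->R->C->L->H->refl->A->L'->H->R'->D->plug->D
Char 4 ('H'): step: R->4, L=6; H->plug->H->R->H->L->A->refl->H->L'->C->R'->B->plug->B
Char 5 ('B'): step: R->5, L=6; B->plug->B->R->F->L->B->refl->E->L'->G->R'->G->plug->G
Char 6 ('D'): step: R->6, L=6; D->plug->D->R->B->L->D->refl->C->L'->A->R'->H->plug->H
Final: ciphertext=EHDBGH, RIGHT=6, LEFT=6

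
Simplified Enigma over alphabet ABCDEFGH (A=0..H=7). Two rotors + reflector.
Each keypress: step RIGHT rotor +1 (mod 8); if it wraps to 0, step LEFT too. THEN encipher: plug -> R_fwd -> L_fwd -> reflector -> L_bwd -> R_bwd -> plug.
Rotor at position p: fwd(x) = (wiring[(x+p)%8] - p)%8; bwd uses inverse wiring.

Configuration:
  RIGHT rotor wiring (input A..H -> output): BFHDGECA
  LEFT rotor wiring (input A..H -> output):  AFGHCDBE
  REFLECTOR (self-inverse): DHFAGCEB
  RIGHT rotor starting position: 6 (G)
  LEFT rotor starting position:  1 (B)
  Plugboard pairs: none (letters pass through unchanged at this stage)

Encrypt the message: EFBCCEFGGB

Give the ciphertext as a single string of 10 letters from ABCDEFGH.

Answer: ADHHEFAHAE

Derivation:
Char 1 ('E'): step: R->7, L=1; E->plug->E->R->E->L->C->refl->F->L'->B->R'->A->plug->A
Char 2 ('F'): step: R->0, L->2 (L advanced); F->plug->F->R->E->L->H->refl->B->L'->D->R'->D->plug->D
Char 3 ('B'): step: R->1, L=2; B->plug->B->R->G->L->G->refl->E->L'->A->R'->H->plug->H
Char 4 ('C'): step: R->2, L=2; C->plug->C->R->E->L->H->refl->B->L'->D->R'->H->plug->H
Char 5 ('C'): step: R->3, L=2; C->plug->C->R->B->L->F->refl->C->L'->F->R'->E->plug->E
Char 6 ('E'): step: R->4, L=2; E->plug->E->R->F->L->C->refl->F->L'->B->R'->F->plug->F
Char 7 ('F'): step: R->5, L=2; F->plug->F->R->C->L->A->refl->D->L'->H->R'->A->plug->A
Char 8 ('G'): step: R->6, L=2; G->plug->G->R->A->L->E->refl->G->L'->G->R'->H->plug->H
Char 9 ('G'): step: R->7, L=2; G->plug->G->R->F->L->C->refl->F->L'->B->R'->A->plug->A
Char 10 ('B'): step: R->0, L->3 (L advanced); B->plug->B->R->F->L->F->refl->C->L'->G->R'->E->plug->E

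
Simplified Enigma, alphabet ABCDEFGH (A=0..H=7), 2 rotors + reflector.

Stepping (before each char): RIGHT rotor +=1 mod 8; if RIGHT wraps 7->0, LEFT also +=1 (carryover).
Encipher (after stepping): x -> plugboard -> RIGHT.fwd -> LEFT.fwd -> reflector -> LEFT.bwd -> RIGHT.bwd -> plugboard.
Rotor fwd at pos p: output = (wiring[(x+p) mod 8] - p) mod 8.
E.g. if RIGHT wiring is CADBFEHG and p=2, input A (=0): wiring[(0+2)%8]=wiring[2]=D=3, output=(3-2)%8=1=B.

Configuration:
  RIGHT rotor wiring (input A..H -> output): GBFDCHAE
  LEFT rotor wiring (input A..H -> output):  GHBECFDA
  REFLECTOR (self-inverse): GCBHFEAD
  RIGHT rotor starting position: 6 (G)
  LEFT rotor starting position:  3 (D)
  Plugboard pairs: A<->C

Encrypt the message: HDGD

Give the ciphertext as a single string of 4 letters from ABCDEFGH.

Char 1 ('H'): step: R->7, L=3; H->plug->H->R->B->L->H->refl->D->L'->F->R'->A->plug->C
Char 2 ('D'): step: R->0, L->4 (L advanced); D->plug->D->R->D->L->E->refl->F->L'->G->R'->A->plug->C
Char 3 ('G'): step: R->1, L=4; G->plug->G->R->D->L->E->refl->F->L'->G->R'->E->plug->E
Char 4 ('D'): step: R->2, L=4; D->plug->D->R->F->L->D->refl->H->L'->C->R'->F->plug->F

Answer: CCEF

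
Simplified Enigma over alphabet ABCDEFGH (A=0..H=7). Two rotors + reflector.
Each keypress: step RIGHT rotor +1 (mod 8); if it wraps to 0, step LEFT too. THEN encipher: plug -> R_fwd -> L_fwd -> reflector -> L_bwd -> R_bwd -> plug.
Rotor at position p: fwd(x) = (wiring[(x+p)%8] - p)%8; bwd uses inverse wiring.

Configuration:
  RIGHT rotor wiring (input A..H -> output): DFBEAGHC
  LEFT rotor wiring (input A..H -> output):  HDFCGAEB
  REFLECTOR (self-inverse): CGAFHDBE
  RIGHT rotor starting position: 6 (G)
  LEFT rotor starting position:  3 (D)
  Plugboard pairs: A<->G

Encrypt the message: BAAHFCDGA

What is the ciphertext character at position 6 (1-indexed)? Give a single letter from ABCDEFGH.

Char 1 ('B'): step: R->7, L=3; B->plug->B->R->E->L->G->refl->B->L'->D->R'->A->plug->G
Char 2 ('A'): step: R->0, L->4 (L advanced); A->plug->G->R->H->L->G->refl->B->L'->G->R'->F->plug->F
Char 3 ('A'): step: R->1, L=4; A->plug->G->R->B->L->E->refl->H->L'->F->R'->E->plug->E
Char 4 ('H'): step: R->2, L=4; H->plug->H->R->D->L->F->refl->D->L'->E->R'->D->plug->D
Char 5 ('F'): step: R->3, L=4; F->plug->F->R->A->L->C->refl->A->L'->C->R'->G->plug->A
Char 6 ('C'): step: R->4, L=4; C->plug->C->R->D->L->F->refl->D->L'->E->R'->A->plug->G

G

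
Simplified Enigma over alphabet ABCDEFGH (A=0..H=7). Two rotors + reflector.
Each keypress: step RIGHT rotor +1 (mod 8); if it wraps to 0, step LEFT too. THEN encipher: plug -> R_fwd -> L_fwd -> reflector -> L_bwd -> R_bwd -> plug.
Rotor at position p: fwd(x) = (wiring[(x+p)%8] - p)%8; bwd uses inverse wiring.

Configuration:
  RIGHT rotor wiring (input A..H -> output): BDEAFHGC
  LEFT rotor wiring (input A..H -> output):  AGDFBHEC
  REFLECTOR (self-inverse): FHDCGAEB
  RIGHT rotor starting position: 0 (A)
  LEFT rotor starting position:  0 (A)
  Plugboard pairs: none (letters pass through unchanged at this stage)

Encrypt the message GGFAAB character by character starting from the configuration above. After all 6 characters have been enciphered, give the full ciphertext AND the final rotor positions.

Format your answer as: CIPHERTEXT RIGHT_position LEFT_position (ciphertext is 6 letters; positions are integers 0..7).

Char 1 ('G'): step: R->1, L=0; G->plug->G->R->B->L->G->refl->E->L'->G->R'->E->plug->E
Char 2 ('G'): step: R->2, L=0; G->plug->G->R->H->L->C->refl->D->L'->C->R'->A->plug->A
Char 3 ('F'): step: R->3, L=0; F->plug->F->R->G->L->E->refl->G->L'->B->R'->H->plug->H
Char 4 ('A'): step: R->4, L=0; A->plug->A->R->B->L->G->refl->E->L'->G->R'->D->plug->D
Char 5 ('A'): step: R->5, L=0; A->plug->A->R->C->L->D->refl->C->L'->H->R'->F->plug->F
Char 6 ('B'): step: R->6, L=0; B->plug->B->R->E->L->B->refl->H->L'->F->R'->D->plug->D
Final: ciphertext=EAHDFD, RIGHT=6, LEFT=0

Answer: EAHDFD 6 0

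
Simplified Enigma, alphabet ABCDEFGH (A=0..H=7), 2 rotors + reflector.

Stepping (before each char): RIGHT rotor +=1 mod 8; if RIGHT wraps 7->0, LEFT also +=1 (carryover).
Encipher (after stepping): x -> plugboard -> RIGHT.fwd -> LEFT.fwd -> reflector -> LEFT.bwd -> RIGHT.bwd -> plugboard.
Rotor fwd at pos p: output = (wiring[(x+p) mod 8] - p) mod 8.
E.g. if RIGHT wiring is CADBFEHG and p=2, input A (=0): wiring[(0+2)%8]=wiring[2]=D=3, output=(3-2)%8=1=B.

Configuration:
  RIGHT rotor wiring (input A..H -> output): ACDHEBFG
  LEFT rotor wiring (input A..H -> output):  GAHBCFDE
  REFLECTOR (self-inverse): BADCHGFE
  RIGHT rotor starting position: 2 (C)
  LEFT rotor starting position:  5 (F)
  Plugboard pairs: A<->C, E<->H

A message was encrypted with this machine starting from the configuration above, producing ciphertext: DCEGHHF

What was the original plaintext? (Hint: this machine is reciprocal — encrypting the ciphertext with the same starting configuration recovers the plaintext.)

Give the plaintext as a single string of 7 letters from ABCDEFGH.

Answer: AEAAABB

Derivation:
Char 1 ('D'): step: R->3, L=5; D->plug->D->R->C->L->H->refl->E->L'->G->R'->C->plug->A
Char 2 ('C'): step: R->4, L=5; C->plug->A->R->A->L->A->refl->B->L'->D->R'->H->plug->E
Char 3 ('E'): step: R->5, L=5; E->plug->H->R->H->L->F->refl->G->L'->B->R'->C->plug->A
Char 4 ('G'): step: R->6, L=5; G->plug->G->R->G->L->E->refl->H->L'->C->R'->C->plug->A
Char 5 ('H'): step: R->7, L=5; H->plug->E->R->A->L->A->refl->B->L'->D->R'->C->plug->A
Char 6 ('H'): step: R->0, L->6 (L advanced); H->plug->E->R->E->L->B->refl->A->L'->C->R'->B->plug->B
Char 7 ('F'): step: R->1, L=6; F->plug->F->R->E->L->B->refl->A->L'->C->R'->B->plug->B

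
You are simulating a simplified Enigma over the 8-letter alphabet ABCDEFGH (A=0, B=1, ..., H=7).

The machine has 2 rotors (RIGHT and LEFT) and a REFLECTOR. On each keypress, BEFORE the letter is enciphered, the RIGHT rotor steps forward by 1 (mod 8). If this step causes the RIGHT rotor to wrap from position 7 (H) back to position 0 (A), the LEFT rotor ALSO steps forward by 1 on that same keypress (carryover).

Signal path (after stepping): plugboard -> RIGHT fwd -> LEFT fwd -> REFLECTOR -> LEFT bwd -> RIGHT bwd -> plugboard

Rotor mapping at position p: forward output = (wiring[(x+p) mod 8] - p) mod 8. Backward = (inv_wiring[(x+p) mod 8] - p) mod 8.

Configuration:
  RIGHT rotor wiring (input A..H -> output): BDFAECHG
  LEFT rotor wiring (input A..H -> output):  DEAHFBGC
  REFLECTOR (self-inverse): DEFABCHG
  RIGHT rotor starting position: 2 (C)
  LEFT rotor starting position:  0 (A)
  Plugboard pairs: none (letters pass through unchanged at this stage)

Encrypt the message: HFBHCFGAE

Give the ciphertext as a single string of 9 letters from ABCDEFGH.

Answer: GHFEAACBF

Derivation:
Char 1 ('H'): step: R->3, L=0; H->plug->H->R->C->L->A->refl->D->L'->A->R'->G->plug->G
Char 2 ('F'): step: R->4, L=0; F->plug->F->R->H->L->C->refl->F->L'->E->R'->H->plug->H
Char 3 ('B'): step: R->5, L=0; B->plug->B->R->C->L->A->refl->D->L'->A->R'->F->plug->F
Char 4 ('H'): step: R->6, L=0; H->plug->H->R->E->L->F->refl->C->L'->H->R'->E->plug->E
Char 5 ('C'): step: R->7, L=0; C->plug->C->R->E->L->F->refl->C->L'->H->R'->A->plug->A
Char 6 ('F'): step: R->0, L->1 (L advanced); F->plug->F->R->C->L->G->refl->H->L'->B->R'->A->plug->A
Char 7 ('G'): step: R->1, L=1; G->plug->G->R->F->L->F->refl->C->L'->H->R'->C->plug->C
Char 8 ('A'): step: R->2, L=1; A->plug->A->R->D->L->E->refl->B->L'->G->R'->B->plug->B
Char 9 ('E'): step: R->3, L=1; E->plug->E->R->D->L->E->refl->B->L'->G->R'->F->plug->F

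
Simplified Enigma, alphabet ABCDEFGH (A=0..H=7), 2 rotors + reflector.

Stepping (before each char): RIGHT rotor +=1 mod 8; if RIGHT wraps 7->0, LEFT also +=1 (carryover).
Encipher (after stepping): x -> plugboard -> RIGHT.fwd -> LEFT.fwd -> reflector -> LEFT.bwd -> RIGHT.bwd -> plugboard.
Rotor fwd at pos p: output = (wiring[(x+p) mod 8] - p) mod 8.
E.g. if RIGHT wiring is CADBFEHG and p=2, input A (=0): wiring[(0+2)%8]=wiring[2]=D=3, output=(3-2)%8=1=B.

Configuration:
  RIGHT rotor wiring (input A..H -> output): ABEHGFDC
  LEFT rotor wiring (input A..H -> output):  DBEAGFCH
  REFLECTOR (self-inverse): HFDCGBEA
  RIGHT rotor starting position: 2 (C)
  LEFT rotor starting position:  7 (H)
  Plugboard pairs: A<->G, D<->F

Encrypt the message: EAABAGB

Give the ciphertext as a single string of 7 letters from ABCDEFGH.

Char 1 ('E'): step: R->3, L=7; E->plug->E->R->H->L->D->refl->C->L'->C->R'->C->plug->C
Char 2 ('A'): step: R->4, L=7; A->plug->G->R->A->L->A->refl->H->L'->F->R'->F->plug->D
Char 3 ('A'): step: R->5, L=7; A->plug->G->R->C->L->C->refl->D->L'->H->R'->F->plug->D
Char 4 ('B'): step: R->6, L=7; B->plug->B->R->E->L->B->refl->F->L'->D->R'->D->plug->F
Char 5 ('A'): step: R->7, L=7; A->plug->G->R->G->L->G->refl->E->L'->B->R'->B->plug->B
Char 6 ('G'): step: R->0, L->0 (L advanced); G->plug->A->R->A->L->D->refl->C->L'->G->R'->E->plug->E
Char 7 ('B'): step: R->1, L=0; B->plug->B->R->D->L->A->refl->H->L'->H->R'->H->plug->H

Answer: CDDFBEH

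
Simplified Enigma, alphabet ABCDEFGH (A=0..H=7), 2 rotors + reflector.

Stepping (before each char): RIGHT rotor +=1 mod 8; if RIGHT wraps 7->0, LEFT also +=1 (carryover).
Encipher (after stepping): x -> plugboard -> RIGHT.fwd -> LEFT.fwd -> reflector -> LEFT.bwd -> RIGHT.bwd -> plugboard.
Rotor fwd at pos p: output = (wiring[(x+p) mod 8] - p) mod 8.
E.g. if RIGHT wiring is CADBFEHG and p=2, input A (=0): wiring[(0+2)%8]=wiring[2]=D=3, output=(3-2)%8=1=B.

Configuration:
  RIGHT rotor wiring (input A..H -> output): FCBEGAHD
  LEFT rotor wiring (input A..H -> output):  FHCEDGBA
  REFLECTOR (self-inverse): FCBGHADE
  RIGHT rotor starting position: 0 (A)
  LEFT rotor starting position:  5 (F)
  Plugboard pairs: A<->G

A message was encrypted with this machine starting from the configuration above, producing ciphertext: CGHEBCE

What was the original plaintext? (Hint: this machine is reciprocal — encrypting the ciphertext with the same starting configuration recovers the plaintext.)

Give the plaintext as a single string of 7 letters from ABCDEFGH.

Char 1 ('C'): step: R->1, L=5; C->plug->C->R->D->L->A->refl->F->L'->F->R'->D->plug->D
Char 2 ('G'): step: R->2, L=5; G->plug->A->R->H->L->G->refl->D->L'->C->R'->B->plug->B
Char 3 ('H'): step: R->3, L=5; H->plug->H->R->G->L->H->refl->E->L'->B->R'->A->plug->G
Char 4 ('E'): step: R->4, L=5; E->plug->E->R->B->L->E->refl->H->L'->G->R'->F->plug->F
Char 5 ('B'): step: R->5, L=5; B->plug->B->R->C->L->D->refl->G->L'->H->R'->G->plug->A
Char 6 ('C'): step: R->6, L=5; C->plug->C->R->H->L->G->refl->D->L'->C->R'->H->plug->H
Char 7 ('E'): step: R->7, L=5; E->plug->E->R->F->L->F->refl->A->L'->D->R'->C->plug->C

Answer: DBGFAHC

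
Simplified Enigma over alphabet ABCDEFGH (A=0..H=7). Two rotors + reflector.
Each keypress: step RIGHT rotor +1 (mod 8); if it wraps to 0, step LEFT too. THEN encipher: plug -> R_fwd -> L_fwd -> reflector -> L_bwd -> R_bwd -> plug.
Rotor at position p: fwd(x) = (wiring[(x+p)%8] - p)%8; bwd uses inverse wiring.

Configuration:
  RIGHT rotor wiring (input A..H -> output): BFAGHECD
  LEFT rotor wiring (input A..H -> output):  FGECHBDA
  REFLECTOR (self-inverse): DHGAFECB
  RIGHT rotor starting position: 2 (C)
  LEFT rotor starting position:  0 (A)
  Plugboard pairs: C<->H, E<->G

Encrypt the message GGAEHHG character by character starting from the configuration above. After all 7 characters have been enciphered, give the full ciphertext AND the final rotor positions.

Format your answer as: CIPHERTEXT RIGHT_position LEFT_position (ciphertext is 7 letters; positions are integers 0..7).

Char 1 ('G'): step: R->3, L=0; G->plug->E->R->A->L->F->refl->E->L'->C->R'->G->plug->E
Char 2 ('G'): step: R->4, L=0; G->plug->E->R->F->L->B->refl->H->L'->E->R'->G->plug->E
Char 3 ('A'): step: R->5, L=0; A->plug->A->R->H->L->A->refl->D->L'->G->R'->C->plug->H
Char 4 ('E'): step: R->6, L=0; E->plug->G->R->B->L->G->refl->C->L'->D->R'->C->plug->H
Char 5 ('H'): step: R->7, L=0; H->plug->C->R->G->L->D->refl->A->L'->H->R'->E->plug->G
Char 6 ('H'): step: R->0, L->1 (L advanced); H->plug->C->R->A->L->F->refl->E->L'->H->R'->E->plug->G
Char 7 ('G'): step: R->1, L=1; G->plug->E->R->D->L->G->refl->C->L'->F->R'->C->plug->H
Final: ciphertext=EEHHGGH, RIGHT=1, LEFT=1

Answer: EEHHGGH 1 1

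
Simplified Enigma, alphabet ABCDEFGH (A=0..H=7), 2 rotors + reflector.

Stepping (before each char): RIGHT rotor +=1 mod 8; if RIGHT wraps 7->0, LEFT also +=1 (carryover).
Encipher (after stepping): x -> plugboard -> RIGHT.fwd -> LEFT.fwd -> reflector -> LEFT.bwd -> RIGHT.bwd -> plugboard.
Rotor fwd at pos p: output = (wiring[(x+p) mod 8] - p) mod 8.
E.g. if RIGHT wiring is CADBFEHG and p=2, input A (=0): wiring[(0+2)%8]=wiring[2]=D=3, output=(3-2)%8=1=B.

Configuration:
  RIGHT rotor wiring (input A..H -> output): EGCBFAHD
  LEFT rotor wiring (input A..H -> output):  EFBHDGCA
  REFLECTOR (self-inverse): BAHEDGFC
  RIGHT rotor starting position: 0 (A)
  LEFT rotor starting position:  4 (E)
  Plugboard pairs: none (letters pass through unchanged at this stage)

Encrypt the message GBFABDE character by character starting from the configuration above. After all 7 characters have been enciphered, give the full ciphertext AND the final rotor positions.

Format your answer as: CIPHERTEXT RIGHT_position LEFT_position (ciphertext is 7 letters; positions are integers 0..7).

Char 1 ('G'): step: R->1, L=4; G->plug->G->R->C->L->G->refl->F->L'->G->R'->F->plug->F
Char 2 ('B'): step: R->2, L=4; B->plug->B->R->H->L->D->refl->E->L'->D->R'->C->plug->C
Char 3 ('F'): step: R->3, L=4; F->plug->F->R->B->L->C->refl->H->L'->A->R'->E->plug->E
Char 4 ('A'): step: R->4, L=4; A->plug->A->R->B->L->C->refl->H->L'->A->R'->E->plug->E
Char 5 ('B'): step: R->5, L=4; B->plug->B->R->C->L->G->refl->F->L'->G->R'->C->plug->C
Char 6 ('D'): step: R->6, L=4; D->plug->D->R->A->L->H->refl->C->L'->B->R'->A->plug->A
Char 7 ('E'): step: R->7, L=4; E->plug->E->R->C->L->G->refl->F->L'->G->R'->F->plug->F
Final: ciphertext=FCEECAF, RIGHT=7, LEFT=4

Answer: FCEECAF 7 4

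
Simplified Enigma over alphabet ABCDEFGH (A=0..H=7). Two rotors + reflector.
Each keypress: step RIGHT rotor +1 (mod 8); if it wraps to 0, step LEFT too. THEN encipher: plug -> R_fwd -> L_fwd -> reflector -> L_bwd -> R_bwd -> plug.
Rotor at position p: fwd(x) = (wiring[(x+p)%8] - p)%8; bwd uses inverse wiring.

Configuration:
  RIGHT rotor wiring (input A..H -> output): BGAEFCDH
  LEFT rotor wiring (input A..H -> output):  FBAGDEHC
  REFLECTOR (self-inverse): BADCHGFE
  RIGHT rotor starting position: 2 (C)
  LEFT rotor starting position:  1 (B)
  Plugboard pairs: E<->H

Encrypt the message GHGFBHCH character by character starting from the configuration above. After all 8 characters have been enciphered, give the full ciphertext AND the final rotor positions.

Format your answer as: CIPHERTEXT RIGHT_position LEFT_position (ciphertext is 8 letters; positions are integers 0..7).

Answer: HFHDHFGG 2 2

Derivation:
Char 1 ('G'): step: R->3, L=1; G->plug->G->R->D->L->C->refl->D->L'->E->R'->E->plug->H
Char 2 ('H'): step: R->4, L=1; H->plug->E->R->F->L->G->refl->F->L'->C->R'->F->plug->F
Char 3 ('G'): step: R->5, L=1; G->plug->G->R->H->L->E->refl->H->L'->B->R'->E->plug->H
Char 4 ('F'): step: R->6, L=1; F->plug->F->R->G->L->B->refl->A->L'->A->R'->D->plug->D
Char 5 ('B'): step: R->7, L=1; B->plug->B->R->C->L->F->refl->G->L'->F->R'->E->plug->H
Char 6 ('H'): step: R->0, L->2 (L advanced); H->plug->E->R->F->L->A->refl->B->L'->C->R'->F->plug->F
Char 7 ('C'): step: R->1, L=2; C->plug->C->R->D->L->C->refl->D->L'->G->R'->G->plug->G
Char 8 ('H'): step: R->2, L=2; H->plug->E->R->B->L->E->refl->H->L'->H->R'->G->plug->G
Final: ciphertext=HFHDHFGG, RIGHT=2, LEFT=2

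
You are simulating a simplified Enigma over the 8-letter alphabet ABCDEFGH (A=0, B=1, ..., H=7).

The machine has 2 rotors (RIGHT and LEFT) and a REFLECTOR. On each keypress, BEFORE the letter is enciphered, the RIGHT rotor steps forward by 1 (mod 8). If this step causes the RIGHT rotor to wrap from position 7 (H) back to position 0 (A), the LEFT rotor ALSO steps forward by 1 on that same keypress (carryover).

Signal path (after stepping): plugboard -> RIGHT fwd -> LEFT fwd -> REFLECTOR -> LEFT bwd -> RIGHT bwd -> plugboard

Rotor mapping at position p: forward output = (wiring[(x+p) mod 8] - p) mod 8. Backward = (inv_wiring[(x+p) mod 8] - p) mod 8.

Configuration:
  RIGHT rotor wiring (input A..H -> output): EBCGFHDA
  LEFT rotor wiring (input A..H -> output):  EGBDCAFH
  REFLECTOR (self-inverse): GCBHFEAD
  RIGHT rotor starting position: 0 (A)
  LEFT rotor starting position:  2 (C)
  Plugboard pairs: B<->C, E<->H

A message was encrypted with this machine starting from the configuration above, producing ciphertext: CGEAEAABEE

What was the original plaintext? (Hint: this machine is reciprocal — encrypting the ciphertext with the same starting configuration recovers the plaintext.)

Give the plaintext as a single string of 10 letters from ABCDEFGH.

Char 1 ('C'): step: R->1, L=2; C->plug->B->R->B->L->B->refl->C->L'->G->R'->E->plug->H
Char 2 ('G'): step: R->2, L=2; G->plug->G->R->C->L->A->refl->G->L'->D->R'->C->plug->B
Char 3 ('E'): step: R->3, L=2; E->plug->H->R->H->L->E->refl->F->L'->F->R'->E->plug->H
Char 4 ('A'): step: R->4, L=2; A->plug->A->R->B->L->B->refl->C->L'->G->R'->G->plug->G
Char 5 ('E'): step: R->5, L=2; E->plug->H->R->A->L->H->refl->D->L'->E->R'->E->plug->H
Char 6 ('A'): step: R->6, L=2; A->plug->A->R->F->L->F->refl->E->L'->H->R'->G->plug->G
Char 7 ('A'): step: R->7, L=2; A->plug->A->R->B->L->B->refl->C->L'->G->R'->F->plug->F
Char 8 ('B'): step: R->0, L->3 (L advanced); B->plug->C->R->C->L->F->refl->E->L'->E->R'->A->plug->A
Char 9 ('E'): step: R->1, L=3; E->plug->H->R->D->L->C->refl->B->L'->F->R'->C->plug->B
Char 10 ('E'): step: R->2, L=3; E->plug->H->R->H->L->G->refl->A->L'->A->R'->A->plug->A

Answer: HBHGHGFABA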